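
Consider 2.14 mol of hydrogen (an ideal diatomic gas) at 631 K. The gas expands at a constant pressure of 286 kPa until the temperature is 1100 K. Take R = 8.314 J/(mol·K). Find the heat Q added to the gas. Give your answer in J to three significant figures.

Q ≈ 29200 J

Isobaric: W = nRΔT = (2.14)(8.314)(469) = 8344 J.
ΔU = nCᵥΔT with Cᵥ = 5R/2: ΔU = (2.14)(20.79)(469) = 20861 J.
Q = ΔU + W = 20861 + 8344 = 29206 J.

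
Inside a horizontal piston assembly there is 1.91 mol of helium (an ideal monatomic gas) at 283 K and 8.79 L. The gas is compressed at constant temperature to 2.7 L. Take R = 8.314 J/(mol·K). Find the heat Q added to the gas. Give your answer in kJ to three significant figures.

Isothermal ⇒ ΔU = 0, so Q = W = nRT ln(V₂/V₁).
Q = (1.91)(8.314)(283) ln(2.7/8.79) = 4494 × -1.18 = -5305 J.

Q ≈ -5.30 kJ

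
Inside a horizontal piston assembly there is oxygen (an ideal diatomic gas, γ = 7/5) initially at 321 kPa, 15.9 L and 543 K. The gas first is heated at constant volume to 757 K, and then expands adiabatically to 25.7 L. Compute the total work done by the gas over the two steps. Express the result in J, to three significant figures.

Step 1 (isochoric): W = 0 (constant volume).
After step 1: P = 447.5 kPa (V unchanged).
Step 2 (adiabatic): W = (P₁V₁ − P₂V₂)/(γ−1) = (7115 − 5872)/0.4 = 3109 J.
W_total = 0 + 3109 = 3109 J.

W_total ≈ 3110 J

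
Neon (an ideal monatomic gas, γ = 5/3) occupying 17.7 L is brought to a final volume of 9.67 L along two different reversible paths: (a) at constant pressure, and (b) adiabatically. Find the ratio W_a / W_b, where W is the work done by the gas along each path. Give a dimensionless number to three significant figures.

Path (a) isobaric: W = P₁(V₂ − V₁) → W_a/(P₁V₁) = -0.4537.
Path (b) adiabatic: W = P₁V₁(1 − (V₁/V₂)^(γ−1))/(γ−1) → W_b/(P₁V₁) = -0.7445.
W_a / W_b = -0.4537 / -0.7445 = 0.6094.

W_a / W_b ≈ 0.609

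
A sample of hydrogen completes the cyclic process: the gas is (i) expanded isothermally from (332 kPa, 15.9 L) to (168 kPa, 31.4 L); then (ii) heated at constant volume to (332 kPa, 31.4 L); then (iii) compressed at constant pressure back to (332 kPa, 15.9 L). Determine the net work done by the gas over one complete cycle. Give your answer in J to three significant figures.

Leg (i): W = PᵢVᵢ ln(V_f/Vᵢ) = (5279) ln(31.4/15.9) = 3592 J.
Leg (ii): W = 0.
Leg (iii): W = PΔV = (332)(15.9 − 31.4) = -5146 J.
W_net = 3592 − 5146 = -1554 J.

W_net ≈ -1550 J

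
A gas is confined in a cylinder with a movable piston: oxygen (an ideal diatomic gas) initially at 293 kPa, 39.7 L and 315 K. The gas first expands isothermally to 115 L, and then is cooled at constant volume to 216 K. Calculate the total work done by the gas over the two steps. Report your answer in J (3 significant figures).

Step 1 (isothermal): W = P₁V₁ ln(V₂/V₁) = (11632) ln(115/39.7) = 12372 J.
Step 2 (isochoric): W = 0 (constant volume).
W_total = 12372 + 0 = 12372 J.

W_total ≈ 12400 J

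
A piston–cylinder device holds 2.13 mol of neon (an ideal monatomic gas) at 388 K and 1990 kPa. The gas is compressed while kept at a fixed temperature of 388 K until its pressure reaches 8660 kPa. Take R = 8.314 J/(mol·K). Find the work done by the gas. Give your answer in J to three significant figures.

W ≈ -10100 J

Isothermal process: W = nRT ln(V₂/V₁) = nRT ln(P₁/P₂).
W = (2.13)(8.314)(388) × ln(1990/8660)
  = 6871 × ln(0.2298) = 6871 × -1.471
W_by_gas = -10104 J.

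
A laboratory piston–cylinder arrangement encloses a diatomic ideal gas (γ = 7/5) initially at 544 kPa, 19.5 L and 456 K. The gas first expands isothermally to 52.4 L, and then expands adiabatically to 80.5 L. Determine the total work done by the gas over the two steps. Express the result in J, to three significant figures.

Step 1 (isothermal): W = P₁V₁ ln(V₂/V₁) = (10608) ln(52.4/19.5) = 10486 J.
After step 1: P = 202.4 kPa, V = 52.4 L, T = 456 K.
Step 2 (adiabatic): W = (P₁V₁ − P₂V₂)/(γ−1) = (10608 − 8934)/0.4 = 4185 J.
W_total = 10486 + 4185 = 14671 J.

W_total ≈ 14700 J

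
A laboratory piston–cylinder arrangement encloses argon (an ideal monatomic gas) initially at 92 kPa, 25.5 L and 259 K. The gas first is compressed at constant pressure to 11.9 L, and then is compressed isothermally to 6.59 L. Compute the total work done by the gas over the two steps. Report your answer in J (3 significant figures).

W_total ≈ -1900 J

Step 1 (isobaric): W = PΔV = (92 kPa)(11.9 − 25.5 L) = -1251 J.
After step 1: P = 92 kPa, V = 11.9 L, T = 120.9 K.
Step 2 (isothermal): W = P₁V₁ ln(V₂/V₁) = (1095) ln(6.59/11.9) = -647 J.
W_total = -1251 − 647 = -1898 J.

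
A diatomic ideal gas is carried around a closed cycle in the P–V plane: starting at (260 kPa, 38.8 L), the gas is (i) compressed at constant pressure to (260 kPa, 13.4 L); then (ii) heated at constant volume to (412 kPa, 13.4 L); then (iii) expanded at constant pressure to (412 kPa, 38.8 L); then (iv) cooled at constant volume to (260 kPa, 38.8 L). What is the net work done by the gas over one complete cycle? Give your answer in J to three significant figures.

W_net ≈ 3860 J

Constant-volume legs do no work.
W(i) = (260)(13.4 − 38.8) = -6604 J; W(iii) = (412)(38.8 − 13.4) = 10465 J.
W_net = -6604 + 10465 = 3861 J (the clockwise enclosed area).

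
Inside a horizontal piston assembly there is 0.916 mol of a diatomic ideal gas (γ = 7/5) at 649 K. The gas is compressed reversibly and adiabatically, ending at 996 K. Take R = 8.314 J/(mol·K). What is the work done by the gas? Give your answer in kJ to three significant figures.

W ≈ -6.61 kJ

Adiabatic ⇒ Q = 0, so W_by = −ΔU = nCᵥ(T₁ − T₂).
Cᵥ = 5R/2 = 20.79 J/(mol·K).
W = (0.916)(20.79)(649 − 996) = -6607 J.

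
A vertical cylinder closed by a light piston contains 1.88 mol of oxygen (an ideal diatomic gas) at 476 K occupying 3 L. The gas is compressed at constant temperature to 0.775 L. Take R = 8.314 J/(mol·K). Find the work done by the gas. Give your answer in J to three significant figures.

W ≈ -10100 J

Isothermal: W = nRT ln(V₂/V₁).
W = (1.88)(8.314)(476) × ln(0.775/3)
  = 7440 × -1.354
W_by_gas = -10070 J.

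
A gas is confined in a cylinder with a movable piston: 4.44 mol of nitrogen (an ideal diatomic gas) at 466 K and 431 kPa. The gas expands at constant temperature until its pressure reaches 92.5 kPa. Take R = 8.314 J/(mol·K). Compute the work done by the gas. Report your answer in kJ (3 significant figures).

Isothermal process: W = nRT ln(V₂/V₁) = nRT ln(P₁/P₂).
W = (4.44)(8.314)(466) × ln(431/92.5)
  = 17202 × ln(4.659) = 17202 × 1.539
W_by_gas = 26472 J.

W ≈ 26.5 kJ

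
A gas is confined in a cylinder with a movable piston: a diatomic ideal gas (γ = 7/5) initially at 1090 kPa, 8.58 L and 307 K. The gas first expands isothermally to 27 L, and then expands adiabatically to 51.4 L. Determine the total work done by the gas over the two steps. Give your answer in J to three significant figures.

Step 1 (isothermal): W = P₁V₁ ln(V₂/V₁) = (9352) ln(27/8.58) = 10721 J.
After step 1: P = 346.4 kPa, V = 27 L, T = 307 K.
Step 2 (adiabatic): W = (P₁V₁ − P₂V₂)/(γ−1) = (9352 − 7229)/0.4 = 5308 J.
W_total = 10721 + 5308 = 16030 J.

W_total ≈ 16000 J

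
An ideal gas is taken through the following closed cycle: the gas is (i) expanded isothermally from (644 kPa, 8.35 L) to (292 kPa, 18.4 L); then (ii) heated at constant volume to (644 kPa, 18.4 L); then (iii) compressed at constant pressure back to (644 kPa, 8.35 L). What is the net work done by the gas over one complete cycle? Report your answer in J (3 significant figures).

Leg (i): W = PᵢVᵢ ln(V_f/Vᵢ) = (5377) ln(18.4/8.35) = 4249 J.
Leg (ii): W = 0.
Leg (iii): W = PΔV = (644)(8.35 − 18.4) = -6472 J.
W_net = 4249 − 6472 = -2224 J.

W_net ≈ -2220 J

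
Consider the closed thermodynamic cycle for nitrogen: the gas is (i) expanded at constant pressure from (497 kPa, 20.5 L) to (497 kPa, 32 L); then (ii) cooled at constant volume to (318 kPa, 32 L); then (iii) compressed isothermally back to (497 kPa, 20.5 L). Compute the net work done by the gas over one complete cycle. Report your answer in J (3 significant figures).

Leg (i): W = PΔV = (497)(32 − 20.5) = 5716 J.
Leg (ii): W = 0.
Leg (iii): W = PᵢVᵢ ln(V_f/Vᵢ) = (10176) ln(20.5/32) = -4531 J.
W_net = 5716 − 4531 = 1184 J.

W_net ≈ 1180 J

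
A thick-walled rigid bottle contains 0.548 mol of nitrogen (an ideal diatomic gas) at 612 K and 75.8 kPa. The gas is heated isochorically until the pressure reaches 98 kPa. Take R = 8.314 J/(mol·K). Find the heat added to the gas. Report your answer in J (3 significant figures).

Q ≈ 2040 J

Constant volume ⇒ W = 0, so Q = ΔU = nCᵥΔT with Cᵥ = 5R/2 = 20.79 J/(mol·K).
At constant V, T₂/T₁ = P₂/P₁ ⇒ ΔT = T₁(P₂/P₁ − 1) = 612·(98/75.8 − 1) = 179.2 K.
ΔU = (0.548)(20.79)(179.2) = 2042 J.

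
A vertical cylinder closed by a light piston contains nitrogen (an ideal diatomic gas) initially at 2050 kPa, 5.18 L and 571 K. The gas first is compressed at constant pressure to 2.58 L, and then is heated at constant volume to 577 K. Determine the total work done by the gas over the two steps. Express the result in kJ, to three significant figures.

Step 1 (isobaric): W = PΔV = (2050 kPa)(2.58 − 5.18 L) = -5330 J.
Step 2 (isochoric): W = 0 (constant volume).
W_total = -5330 + 0 = -5330 J.

W_total ≈ -5.33 kJ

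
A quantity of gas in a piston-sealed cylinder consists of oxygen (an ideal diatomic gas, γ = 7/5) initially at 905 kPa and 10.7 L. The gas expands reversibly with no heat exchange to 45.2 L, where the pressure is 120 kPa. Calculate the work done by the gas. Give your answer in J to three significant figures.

Adiabatic: W = (P₁V₁ − P₂V₂)/(γ − 1) with γ = 7/5.
P₁V₁ = 9684 J, P₂V₂ = 5424 J.
W = (9684 − 5424) / 0.4 = 10649 J.

W ≈ 10600 J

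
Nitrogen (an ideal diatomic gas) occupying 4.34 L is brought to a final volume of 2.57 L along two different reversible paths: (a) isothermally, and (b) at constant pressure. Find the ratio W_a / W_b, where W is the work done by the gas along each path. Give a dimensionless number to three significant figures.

W_a / W_b ≈ 1.28

Path (a) isothermal: W = P₁V₁ ln(V₂/V₁) → W_a/(P₁V₁) = -0.524.
Path (b) isobaric: W = P₁(V₂ − V₁) → W_b/(P₁V₁) = -0.4078.
W_a / W_b = -0.524 / -0.4078 = 1.285.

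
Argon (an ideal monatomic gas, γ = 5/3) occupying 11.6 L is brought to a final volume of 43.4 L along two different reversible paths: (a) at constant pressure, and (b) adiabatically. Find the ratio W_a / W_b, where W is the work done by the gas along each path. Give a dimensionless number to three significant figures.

Path (a) isobaric: W = P₁(V₂ − V₁) → W_a/(P₁V₁) = 2.741.
Path (b) adiabatic: W = P₁V₁(1 − (V₁/V₂)^(γ−1))/(γ−1) → W_b/(P₁V₁) = 0.8776.
W_a / W_b = 2.741 / 0.8776 = 3.124.

W_a / W_b ≈ 3.12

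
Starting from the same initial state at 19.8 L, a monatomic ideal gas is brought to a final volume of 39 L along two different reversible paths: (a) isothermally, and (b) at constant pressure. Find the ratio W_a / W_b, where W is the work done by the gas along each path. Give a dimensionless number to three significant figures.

Path (a) isothermal: W = P₁V₁ ln(V₂/V₁) → W_a/(P₁V₁) = 0.6779.
Path (b) isobaric: W = P₁(V₂ − V₁) → W_b/(P₁V₁) = 0.9697.
W_a / W_b = 0.6779 / 0.9697 = 0.6991.

W_a / W_b ≈ 0.699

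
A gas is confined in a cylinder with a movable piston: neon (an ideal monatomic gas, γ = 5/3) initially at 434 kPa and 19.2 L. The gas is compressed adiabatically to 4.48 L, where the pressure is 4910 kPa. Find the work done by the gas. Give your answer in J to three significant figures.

Adiabatic: W = (P₁V₁ − P₂V₂)/(γ − 1) with γ = 5/3.
P₁V₁ = 8333 J, P₂V₂ = 21997 J.
W = (8333 − 21997) / 0.6667 = -20496 J.

W ≈ -20500 J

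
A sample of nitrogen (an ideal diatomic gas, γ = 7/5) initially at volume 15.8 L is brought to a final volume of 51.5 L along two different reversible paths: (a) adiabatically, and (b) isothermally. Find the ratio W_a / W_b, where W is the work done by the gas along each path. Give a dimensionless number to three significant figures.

Path (a) adiabatic: W = P₁V₁(1 − (V₁/V₂)^(γ−1))/(γ−1) → W_a/(P₁V₁) = 0.9416.
Path (b) isothermal: W = P₁V₁ ln(V₂/V₁) → W_b/(P₁V₁) = 1.182.
W_a / W_b = 0.9416 / 1.182 = 0.7969.

W_a / W_b ≈ 0.797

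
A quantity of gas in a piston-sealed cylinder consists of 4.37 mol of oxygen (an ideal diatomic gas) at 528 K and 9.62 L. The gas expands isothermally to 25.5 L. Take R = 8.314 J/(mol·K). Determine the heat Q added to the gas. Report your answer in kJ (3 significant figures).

Isothermal ⇒ ΔU = 0, so Q = W = nRT ln(V₂/V₁).
Q = (4.37)(8.314)(528) ln(25.5/9.62) = 19183 × 0.9748 = 18701 J.

Q ≈ 18.7 kJ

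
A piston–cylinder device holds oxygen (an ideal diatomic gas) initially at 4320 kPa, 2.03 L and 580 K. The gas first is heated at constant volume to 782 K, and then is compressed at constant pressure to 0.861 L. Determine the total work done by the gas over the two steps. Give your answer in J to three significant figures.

W_total ≈ -6810 J

Step 1 (isochoric): W = 0 (constant volume).
After step 1: P = 5825 kPa (V unchanged).
Step 2 (isobaric): W = PΔV = (5825 kPa)(0.861 − 2.03 L) = -6809 J.
W_total = 0 − 6809 = -6809 J.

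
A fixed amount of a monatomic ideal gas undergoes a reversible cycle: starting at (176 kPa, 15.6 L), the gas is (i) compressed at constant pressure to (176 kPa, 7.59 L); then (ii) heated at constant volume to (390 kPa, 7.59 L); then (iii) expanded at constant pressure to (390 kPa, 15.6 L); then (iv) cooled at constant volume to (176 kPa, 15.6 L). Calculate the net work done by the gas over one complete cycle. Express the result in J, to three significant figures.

W_net ≈ 1710 J

Constant-volume legs do no work.
W(i) = (176)(7.59 − 15.6) = -1410 J; W(iii) = (390)(15.6 − 7.59) = 3124 J.
W_net = -1410 + 3124 = 1714 J (the clockwise enclosed area).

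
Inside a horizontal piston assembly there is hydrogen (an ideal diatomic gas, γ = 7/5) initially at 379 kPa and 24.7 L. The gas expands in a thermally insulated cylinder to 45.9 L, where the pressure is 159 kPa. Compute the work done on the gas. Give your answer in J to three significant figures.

W ≈ -5160 J

Adiabatic: W = (P₁V₁ − P₂V₂)/(γ − 1) with γ = 7/5.
P₁V₁ = 9361 J, P₂V₂ = 7298 J.
W = (9361 − 7298) / 0.4 = 5158 J.
Work on gas = −W_by = -5158 J.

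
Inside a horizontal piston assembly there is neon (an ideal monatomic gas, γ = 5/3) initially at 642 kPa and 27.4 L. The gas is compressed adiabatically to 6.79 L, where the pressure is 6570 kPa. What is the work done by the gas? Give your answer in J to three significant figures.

W ≈ -40500 J

Adiabatic: W = (P₁V₁ − P₂V₂)/(γ − 1) with γ = 5/3.
P₁V₁ = 17591 J, P₂V₂ = 44610 J.
W = (17591 − 44610) / 0.6667 = -40529 J.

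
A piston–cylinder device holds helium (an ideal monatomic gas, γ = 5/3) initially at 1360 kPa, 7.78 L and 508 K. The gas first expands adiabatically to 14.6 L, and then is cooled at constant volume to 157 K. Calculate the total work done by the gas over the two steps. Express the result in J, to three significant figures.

W_total ≈ 5440 J

Step 1 (adiabatic): W = (P₁V₁ − P₂V₂)/(γ−1) = (10581 − 6955)/0.667 = 5439 J.
Step 2 (isochoric): W = 0 (constant volume).
W_total = 5439 + 0 = 5439 J.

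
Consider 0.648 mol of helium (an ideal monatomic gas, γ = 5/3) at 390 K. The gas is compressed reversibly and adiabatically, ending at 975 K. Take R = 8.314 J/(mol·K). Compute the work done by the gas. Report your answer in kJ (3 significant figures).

Adiabatic ⇒ Q = 0, so W_by = −ΔU = nCᵥ(T₁ − T₂).
Cᵥ = 3R/2 = 12.47 J/(mol·K).
W = (0.648)(12.47)(390 − 975) = -4728 J.

W ≈ -4.73 kJ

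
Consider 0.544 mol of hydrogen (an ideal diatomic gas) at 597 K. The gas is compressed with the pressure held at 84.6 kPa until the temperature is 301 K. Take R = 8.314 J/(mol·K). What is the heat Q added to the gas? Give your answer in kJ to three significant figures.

Q ≈ -4.69 kJ

Isobaric: W = nRΔT = (0.544)(8.314)(-296) = -1339 J.
ΔU = nCᵥΔT with Cᵥ = 5R/2: ΔU = (0.544)(20.79)(-296) = -3347 J.
Q = ΔU + W = -3347 − 1339 = -4686 J.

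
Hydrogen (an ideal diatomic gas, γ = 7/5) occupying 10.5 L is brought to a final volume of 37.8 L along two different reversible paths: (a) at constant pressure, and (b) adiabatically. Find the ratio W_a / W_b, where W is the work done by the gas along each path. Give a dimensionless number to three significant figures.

W_a / W_b ≈ 2.59

Path (a) isobaric: W = P₁(V₂ − V₁) → W_a/(P₁V₁) = 2.6.
Path (b) adiabatic: W = P₁V₁(1 − (V₁/V₂)^(γ−1))/(γ−1) → W_b/(P₁V₁) = 1.002.
W_a / W_b = 2.6 / 1.002 = 2.594.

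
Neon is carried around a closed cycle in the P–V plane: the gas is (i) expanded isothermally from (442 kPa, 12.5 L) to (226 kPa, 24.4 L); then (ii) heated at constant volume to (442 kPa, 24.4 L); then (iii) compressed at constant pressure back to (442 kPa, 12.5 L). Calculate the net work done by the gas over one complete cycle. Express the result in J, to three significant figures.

W_net ≈ -1560 J

Leg (i): W = PᵢVᵢ ln(V_f/Vᵢ) = (5525) ln(24.4/12.5) = 3695 J.
Leg (ii): W = 0.
Leg (iii): W = PΔV = (442)(12.5 − 24.4) = -5260 J.
W_net = 3695 − 5260 = -1564 J.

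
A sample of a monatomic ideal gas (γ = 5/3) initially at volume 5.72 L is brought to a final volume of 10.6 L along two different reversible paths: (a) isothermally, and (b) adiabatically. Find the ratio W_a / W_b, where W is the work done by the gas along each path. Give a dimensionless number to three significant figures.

W_a / W_b ≈ 1.22

Path (a) isothermal: W = P₁V₁ ln(V₂/V₁) → W_a/(P₁V₁) = 0.6169.
Path (b) adiabatic: W = P₁V₁(1 − (V₁/V₂)^(γ−1))/(γ−1) → W_b/(P₁V₁) = 0.5058.
W_a / W_b = 0.6169 / 0.5058 = 1.22.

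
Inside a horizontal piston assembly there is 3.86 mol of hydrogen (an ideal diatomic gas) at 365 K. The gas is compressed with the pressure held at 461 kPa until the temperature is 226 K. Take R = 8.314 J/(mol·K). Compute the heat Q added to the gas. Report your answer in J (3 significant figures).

Q ≈ -15600 J

Isobaric: W = nRΔT = (3.86)(8.314)(-139) = -4461 J.
ΔU = nCᵥΔT with Cᵥ = 5R/2: ΔU = (3.86)(20.79)(-139) = -11152 J.
Q = ΔU + W = -11152 − 4461 = -15613 J.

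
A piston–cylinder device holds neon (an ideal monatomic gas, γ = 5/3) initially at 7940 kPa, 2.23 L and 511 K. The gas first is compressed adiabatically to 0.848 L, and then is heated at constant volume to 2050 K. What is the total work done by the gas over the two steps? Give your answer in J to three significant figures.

W_total ≈ -24000 J

Step 1 (adiabatic): W = (P₁V₁ − P₂V₂)/(γ−1) = (17706 − 33734)/0.667 = -24041 J.
Step 2 (isochoric): W = 0 (constant volume).
W_total = -24041 + 0 = -24041 J.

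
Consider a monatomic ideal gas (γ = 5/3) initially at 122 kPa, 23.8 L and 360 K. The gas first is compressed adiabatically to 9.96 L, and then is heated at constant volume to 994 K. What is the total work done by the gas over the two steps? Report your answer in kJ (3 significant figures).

Step 1 (adiabatic): W = (P₁V₁ − P₂V₂)/(γ−1) = (2904 − 5190)/0.667 = -3429 J.
Step 2 (isochoric): W = 0 (constant volume).
W_total = -3429 + 0 = -3429 J.

W_total ≈ -3.43 kJ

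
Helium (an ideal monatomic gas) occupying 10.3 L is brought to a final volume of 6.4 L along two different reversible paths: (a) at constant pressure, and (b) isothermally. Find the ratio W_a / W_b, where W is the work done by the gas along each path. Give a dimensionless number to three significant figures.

Path (a) isobaric: W = P₁(V₂ − V₁) → W_a/(P₁V₁) = -0.3786.
Path (b) isothermal: W = P₁V₁ ln(V₂/V₁) → W_b/(P₁V₁) = -0.4758.
W_a / W_b = -0.3786 / -0.4758 = 0.7957.

W_a / W_b ≈ 0.796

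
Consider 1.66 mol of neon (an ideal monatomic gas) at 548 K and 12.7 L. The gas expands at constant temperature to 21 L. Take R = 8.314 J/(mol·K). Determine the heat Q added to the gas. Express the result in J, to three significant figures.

Isothermal ⇒ ΔU = 0, so Q = W = nRT ln(V₂/V₁).
Q = (1.66)(8.314)(548) ln(21/12.7) = 7563 × 0.5029 = 3804 J.

Q ≈ 3800 J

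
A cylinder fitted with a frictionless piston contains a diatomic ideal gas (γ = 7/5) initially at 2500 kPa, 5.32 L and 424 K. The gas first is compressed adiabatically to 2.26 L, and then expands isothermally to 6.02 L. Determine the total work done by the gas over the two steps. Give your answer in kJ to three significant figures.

W_total ≈ 4.77 kJ

Step 1 (adiabatic): W = (P₁V₁ − P₂V₂)/(γ−1) = (13300 − 18732)/0.4 = -13579 J.
After step 1: P = 8288 kPa, V = 2.26 L, T = 597.2 K.
Step 2 (isothermal): W = P₁V₁ ln(V₂/V₁) = (18732) ln(6.02/2.26) = 18352 J.
W_total = -13579 + 18352 = 4773 J.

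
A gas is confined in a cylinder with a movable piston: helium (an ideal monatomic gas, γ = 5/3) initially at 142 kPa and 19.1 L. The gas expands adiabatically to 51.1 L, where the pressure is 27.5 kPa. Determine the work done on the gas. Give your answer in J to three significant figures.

W ≈ -1960 J

Adiabatic: W = (P₁V₁ − P₂V₂)/(γ − 1) with γ = 5/3.
P₁V₁ = 2712 J, P₂V₂ = 1405 J.
W = (2712 − 1405) / 0.6667 = 1960 J.
Work on gas = −W_by = -1960 J.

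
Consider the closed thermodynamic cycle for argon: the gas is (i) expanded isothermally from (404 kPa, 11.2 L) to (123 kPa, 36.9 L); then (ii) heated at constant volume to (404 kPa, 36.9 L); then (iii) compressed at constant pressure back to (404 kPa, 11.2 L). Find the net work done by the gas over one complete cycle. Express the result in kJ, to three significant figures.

Leg (i): W = PᵢVᵢ ln(V_f/Vᵢ) = (4525) ln(36.9/11.2) = 5395 J.
Leg (ii): W = 0.
Leg (iii): W = PΔV = (404)(11.2 − 36.9) = -10383 J.
W_net = 5395 − 10383 = -4988 J.

W_net ≈ -4.99 kJ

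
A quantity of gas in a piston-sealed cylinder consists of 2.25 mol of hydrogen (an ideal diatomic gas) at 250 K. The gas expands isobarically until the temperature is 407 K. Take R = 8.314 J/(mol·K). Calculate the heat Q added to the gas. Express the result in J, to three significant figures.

Q ≈ 10300 J

Isobaric: W = nRΔT = (2.25)(8.314)(157) = 2937 J.
ΔU = nCᵥΔT with Cᵥ = 5R/2: ΔU = (2.25)(20.79)(157) = 7342 J.
Q = ΔU + W = 7342 + 2937 = 10279 J.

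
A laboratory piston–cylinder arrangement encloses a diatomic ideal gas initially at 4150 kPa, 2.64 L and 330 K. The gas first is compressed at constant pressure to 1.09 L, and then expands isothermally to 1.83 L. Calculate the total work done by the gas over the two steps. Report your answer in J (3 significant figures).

Step 1 (isobaric): W = PΔV = (4150 kPa)(1.09 − 2.64 L) = -6432 J.
After step 1: P = 4150 kPa, V = 1.09 L, T = 136.2 K.
Step 2 (isothermal): W = P₁V₁ ln(V₂/V₁) = (4524) ln(1.83/1.09) = 2344 J.
W_total = -6432 + 2344 = -4089 J.

W_total ≈ -4090 J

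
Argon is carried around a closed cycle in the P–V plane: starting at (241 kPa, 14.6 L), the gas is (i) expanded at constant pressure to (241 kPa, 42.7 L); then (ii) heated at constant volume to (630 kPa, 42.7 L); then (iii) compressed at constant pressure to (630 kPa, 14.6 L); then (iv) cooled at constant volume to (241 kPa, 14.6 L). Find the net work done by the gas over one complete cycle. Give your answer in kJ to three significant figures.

Constant-volume legs do no work.
W(i) = (241)(42.7 − 14.6) = 6772 J; W(iii) = (630)(14.6 − 42.7) = -17703 J.
W_net = 6772 − 17703 = -10931 J (the counter-clockwise enclosed area).

W_net ≈ -10.9 kJ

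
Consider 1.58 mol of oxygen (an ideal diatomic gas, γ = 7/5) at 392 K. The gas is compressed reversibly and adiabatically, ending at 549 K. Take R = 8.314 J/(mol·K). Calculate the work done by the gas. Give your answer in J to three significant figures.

Adiabatic ⇒ Q = 0, so W_by = −ΔU = nCᵥ(T₁ − T₂).
Cᵥ = 5R/2 = 20.79 J/(mol·K).
W = (1.58)(20.79)(392 − 549) = -5156 J.

W ≈ -5160 J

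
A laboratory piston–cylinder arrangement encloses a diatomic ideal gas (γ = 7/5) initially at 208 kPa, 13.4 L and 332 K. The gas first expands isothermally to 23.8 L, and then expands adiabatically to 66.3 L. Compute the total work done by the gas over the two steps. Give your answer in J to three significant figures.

Step 1 (isothermal): W = P₁V₁ ln(V₂/V₁) = (2787) ln(23.8/13.4) = 1601 J.
After step 1: P = 117.1 kPa, V = 23.8 L, T = 332 K.
Step 2 (adiabatic): W = (P₁V₁ − P₂V₂)/(γ−1) = (2787 − 1850)/0.4 = 2343 J.
W_total = 1601 + 2343 = 3944 J.

W_total ≈ 3940 J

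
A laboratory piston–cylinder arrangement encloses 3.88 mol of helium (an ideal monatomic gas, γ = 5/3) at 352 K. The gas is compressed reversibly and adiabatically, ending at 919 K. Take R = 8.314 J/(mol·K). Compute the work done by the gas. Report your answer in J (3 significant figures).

W ≈ -27400 J

Adiabatic ⇒ Q = 0, so W_by = −ΔU = nCᵥ(T₁ − T₂).
Cᵥ = 3R/2 = 12.47 J/(mol·K).
W = (3.88)(12.47)(352 − 919) = -27436 J.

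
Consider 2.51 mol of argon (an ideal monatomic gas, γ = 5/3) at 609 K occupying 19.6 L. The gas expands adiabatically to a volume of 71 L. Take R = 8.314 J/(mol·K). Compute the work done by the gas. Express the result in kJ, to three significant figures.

W ≈ 11.0 kJ

Adiabatic: TV^(γ−1) = const with γ = 5/3.
T₂ = T₁ (V₁/V₂)^(γ−1) = 609 × (19.6/71)^0.667 = 609 × 0.424 = 258.2 K.
W_by = nCᵥ(T₁ − T₂) = (2.51)(12.47)(609 − 258.2) = 10981 J.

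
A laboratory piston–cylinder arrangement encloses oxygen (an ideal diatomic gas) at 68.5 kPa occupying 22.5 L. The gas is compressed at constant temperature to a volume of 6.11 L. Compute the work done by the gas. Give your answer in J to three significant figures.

W ≈ -2010 J

Isothermal: W = nRT ln(V₂/V₁) = P₁V₁ ln(V₂/V₁).
P₁V₁ = (68.5 kPa)(22.5 L) = 1541 J.
W = 1541 × ln(6.11/22.5) = 1541 × -1.304
W_by_gas = -2009 J.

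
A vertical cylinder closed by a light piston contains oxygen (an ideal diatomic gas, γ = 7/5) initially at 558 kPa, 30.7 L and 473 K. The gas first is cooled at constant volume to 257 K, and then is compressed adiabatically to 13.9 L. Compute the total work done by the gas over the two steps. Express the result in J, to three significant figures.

W_total ≈ -8680 J

Step 1 (isochoric): W = 0 (constant volume).
After step 1: P = 303.2 kPa (V unchanged).
Step 2 (adiabatic): W = (P₁V₁ − P₂V₂)/(γ−1) = (9308 − 12779)/0.4 = -8678 J.
W_total = 0 − 8678 = -8678 J.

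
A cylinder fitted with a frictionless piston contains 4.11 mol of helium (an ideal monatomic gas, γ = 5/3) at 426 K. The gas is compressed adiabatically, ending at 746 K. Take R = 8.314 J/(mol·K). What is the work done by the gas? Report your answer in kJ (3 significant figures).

W ≈ -16.4 kJ

Adiabatic ⇒ Q = 0, so W_by = −ΔU = nCᵥ(T₁ − T₂).
Cᵥ = 3R/2 = 12.47 J/(mol·K).
W = (4.11)(12.47)(426 − 746) = -16402 J.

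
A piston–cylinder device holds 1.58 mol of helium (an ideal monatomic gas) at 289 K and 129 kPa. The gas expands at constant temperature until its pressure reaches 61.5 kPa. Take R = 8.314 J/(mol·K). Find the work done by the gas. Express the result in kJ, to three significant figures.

Isothermal process: W = nRT ln(V₂/V₁) = nRT ln(P₁/P₂).
W = (1.58)(8.314)(289) × ln(129/61.5)
  = 3796 × ln(2.098) = 3796 × 0.7408
W_by_gas = 2812 J.

W ≈ 2.81 kJ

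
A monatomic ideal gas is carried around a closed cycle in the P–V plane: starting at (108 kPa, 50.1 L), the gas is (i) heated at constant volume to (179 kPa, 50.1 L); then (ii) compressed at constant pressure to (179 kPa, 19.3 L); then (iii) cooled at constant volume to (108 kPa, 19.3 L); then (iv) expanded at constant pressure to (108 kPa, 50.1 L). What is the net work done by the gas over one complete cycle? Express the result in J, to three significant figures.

W_net ≈ -2190 J

Constant-volume legs do no work.
W(ii) = (179)(19.3 − 50.1) = -5513 J; W(iv) = (108)(50.1 − 19.3) = 3326 J.
W_net = -5513 + 3326 = -2187 J (the counter-clockwise enclosed area).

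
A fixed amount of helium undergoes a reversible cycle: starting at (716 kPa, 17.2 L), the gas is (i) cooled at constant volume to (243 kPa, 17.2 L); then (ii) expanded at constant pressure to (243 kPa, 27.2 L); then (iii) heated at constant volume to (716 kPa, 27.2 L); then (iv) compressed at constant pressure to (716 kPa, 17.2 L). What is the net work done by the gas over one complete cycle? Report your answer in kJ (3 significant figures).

W_net ≈ -4.73 kJ

Constant-volume legs do no work.
W(ii) = (243)(27.2 − 17.2) = 2430 J; W(iv) = (716)(17.2 − 27.2) = -7160 J.
W_net = 2430 − 7160 = -4730 J (the counter-clockwise enclosed area).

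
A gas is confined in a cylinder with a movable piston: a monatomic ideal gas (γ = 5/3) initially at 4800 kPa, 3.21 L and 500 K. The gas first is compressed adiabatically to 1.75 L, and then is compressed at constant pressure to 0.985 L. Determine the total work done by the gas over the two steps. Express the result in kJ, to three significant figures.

W_total ≈ -21.6 kJ

Step 1 (adiabatic): W = (P₁V₁ − P₂V₂)/(γ−1) = (15408 − 23088)/0.667 = -11520 J.
After step 1: P = 13193 kPa, V = 1.75 L, T = 749.2 K.
Step 2 (isobaric): W = PΔV = (13193 kPa)(0.985 − 1.75 L) = -10093 J.
W_total = -11520 − 10093 = -21613 J.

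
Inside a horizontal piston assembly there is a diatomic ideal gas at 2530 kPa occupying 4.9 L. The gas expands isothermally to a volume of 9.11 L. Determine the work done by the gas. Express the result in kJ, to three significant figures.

W ≈ 7.69 kJ

Isothermal: W = nRT ln(V₂/V₁) = P₁V₁ ln(V₂/V₁).
P₁V₁ = (2530 kPa)(4.9 L) = 12397 J.
W = 12397 × ln(9.11/4.9) = 12397 × 0.6201
W_by_gas = 7688 J.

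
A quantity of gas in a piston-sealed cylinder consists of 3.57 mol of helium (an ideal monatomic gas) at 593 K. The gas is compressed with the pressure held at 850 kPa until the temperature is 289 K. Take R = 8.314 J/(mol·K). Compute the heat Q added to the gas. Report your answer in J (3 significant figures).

Q ≈ -22600 J

Isobaric: W = nRΔT = (3.57)(8.314)(-304) = -9023 J.
ΔU = nCᵥΔT with Cᵥ = 3R/2: ΔU = (3.57)(12.47)(-304) = -13535 J.
Q = ΔU + W = -13535 − 9023 = -22558 J.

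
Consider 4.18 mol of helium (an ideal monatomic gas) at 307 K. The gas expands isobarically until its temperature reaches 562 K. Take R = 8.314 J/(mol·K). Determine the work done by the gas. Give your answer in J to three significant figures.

W ≈ 8860 J

Isobaric: W = P ΔV = nR ΔT.
W = (4.18)(8.314)(562 − 307) = 8862 J.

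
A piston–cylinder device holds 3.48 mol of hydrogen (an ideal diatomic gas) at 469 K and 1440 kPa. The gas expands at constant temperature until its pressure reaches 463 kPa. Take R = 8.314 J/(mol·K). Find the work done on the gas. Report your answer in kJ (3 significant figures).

Isothermal process: W = nRT ln(V₂/V₁) = nRT ln(P₁/P₂).
W = (3.48)(8.314)(469) × ln(1440/463)
  = 13569 × ln(3.11) = 13569 × 1.135
W_by_gas = 15397 J; work on gas = −W_by = -15397 J.

W ≈ -15.4 kJ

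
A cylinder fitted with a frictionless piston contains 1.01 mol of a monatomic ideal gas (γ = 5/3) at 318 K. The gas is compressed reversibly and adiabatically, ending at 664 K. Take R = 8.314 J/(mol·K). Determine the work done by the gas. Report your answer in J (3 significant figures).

W ≈ -4360 J

Adiabatic ⇒ Q = 0, so W_by = −ΔU = nCᵥ(T₁ − T₂).
Cᵥ = 3R/2 = 12.47 J/(mol·K).
W = (1.01)(12.47)(318 − 664) = -4358 J.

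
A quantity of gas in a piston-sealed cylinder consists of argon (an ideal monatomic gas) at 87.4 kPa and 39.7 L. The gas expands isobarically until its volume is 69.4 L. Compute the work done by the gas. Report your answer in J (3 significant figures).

W ≈ 2600 J

Isobaric: W = P ΔV.
W = (87.4 kPa)(69.4 − 39.7 L) = (87.4)(29.7) = 2596 J.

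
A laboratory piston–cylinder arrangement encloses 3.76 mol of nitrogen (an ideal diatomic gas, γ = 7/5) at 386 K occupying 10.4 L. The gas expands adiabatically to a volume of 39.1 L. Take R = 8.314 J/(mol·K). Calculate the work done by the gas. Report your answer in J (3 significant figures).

Adiabatic: TV^(γ−1) = const with γ = 7/5.
T₂ = T₁ (V₁/V₂)^(γ−1) = 386 × (10.4/39.1)^0.4 = 386 × 0.5888 = 227.3 K.
W_by = nCᵥ(T₁ − T₂) = (3.76)(20.79)(386 − 227.3) = 12406 J.

W ≈ 12400 J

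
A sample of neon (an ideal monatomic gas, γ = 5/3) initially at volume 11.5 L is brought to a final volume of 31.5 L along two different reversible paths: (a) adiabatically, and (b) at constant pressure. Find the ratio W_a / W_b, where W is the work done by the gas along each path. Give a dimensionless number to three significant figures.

W_a / W_b ≈ 0.422

Path (a) adiabatic: W = P₁V₁(1 − (V₁/V₂)^(γ−1))/(γ−1) → W_a/(P₁V₁) = 0.7338.
Path (b) isobaric: W = P₁(V₂ − V₁) → W_b/(P₁V₁) = 1.739.
W_a / W_b = 0.7338 / 1.739 = 0.4219.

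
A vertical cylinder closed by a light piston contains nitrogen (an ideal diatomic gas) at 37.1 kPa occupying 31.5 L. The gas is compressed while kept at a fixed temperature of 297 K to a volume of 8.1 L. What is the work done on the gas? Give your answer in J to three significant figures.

Isothermal: W = nRT ln(V₂/V₁) = P₁V₁ ln(V₂/V₁).
P₁V₁ = (37.1 kPa)(31.5 L) = 1169 J.
W = 1169 × ln(8.1/31.5) = 1169 × -1.358
W_by_gas = -1587 J; work on gas = −W_by = 1587 J.

W ≈ 1590 J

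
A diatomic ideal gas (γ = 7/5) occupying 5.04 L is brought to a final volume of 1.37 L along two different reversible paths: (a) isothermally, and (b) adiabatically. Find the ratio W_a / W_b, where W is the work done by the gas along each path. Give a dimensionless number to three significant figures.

W_a / W_b ≈ 0.762

Path (a) isothermal: W = P₁V₁ ln(V₂/V₁) → W_a/(P₁V₁) = -1.303.
Path (b) adiabatic: W = P₁V₁(1 − (V₁/V₂)^(γ−1))/(γ−1) → W_b/(P₁V₁) = -1.709.
W_a / W_b = -1.303 / -1.709 = 0.762.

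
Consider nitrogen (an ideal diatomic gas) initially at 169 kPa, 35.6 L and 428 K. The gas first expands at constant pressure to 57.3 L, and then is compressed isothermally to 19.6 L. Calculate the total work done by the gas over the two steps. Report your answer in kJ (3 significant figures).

Step 1 (isobaric): W = PΔV = (169 kPa)(57.3 − 35.6 L) = 3667 J.
After step 1: P = 169 kPa, V = 57.3 L, T = 688.9 K.
Step 2 (isothermal): W = P₁V₁ ln(V₂/V₁) = (9684) ln(19.6/57.3) = -10388 J.
W_total = 3667 − 10388 = -6721 J.

W_total ≈ -6.72 kJ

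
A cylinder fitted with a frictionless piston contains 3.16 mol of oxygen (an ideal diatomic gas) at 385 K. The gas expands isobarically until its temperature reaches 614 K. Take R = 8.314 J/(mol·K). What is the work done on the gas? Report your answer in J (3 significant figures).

Isobaric: W = P ΔV = nR ΔT.
W = (3.16)(8.314)(614 − 385) = 6016 J.
Work on gas = −W_by = -6016 J.

W ≈ -6020 J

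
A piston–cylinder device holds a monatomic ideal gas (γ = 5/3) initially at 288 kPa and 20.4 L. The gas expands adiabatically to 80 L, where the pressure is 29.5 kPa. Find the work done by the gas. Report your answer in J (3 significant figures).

Adiabatic: W = (P₁V₁ − P₂V₂)/(γ − 1) with γ = 5/3.
P₁V₁ = 5875 J, P₂V₂ = 2360 J.
W = (5875 − 2360) / 0.6667 = 5273 J.

W ≈ 5270 J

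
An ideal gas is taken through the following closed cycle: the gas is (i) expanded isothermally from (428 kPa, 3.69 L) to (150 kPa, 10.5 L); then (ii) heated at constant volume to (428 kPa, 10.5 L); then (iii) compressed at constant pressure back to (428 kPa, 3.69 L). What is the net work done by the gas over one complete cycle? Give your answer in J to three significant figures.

W_net ≈ -1260 J

Leg (i): W = PᵢVᵢ ln(V_f/Vᵢ) = (1579) ln(10.5/3.69) = 1652 J.
Leg (ii): W = 0.
Leg (iii): W = PΔV = (428)(3.69 − 10.5) = -2915 J.
W_net = 1652 − 2915 = -1263 J.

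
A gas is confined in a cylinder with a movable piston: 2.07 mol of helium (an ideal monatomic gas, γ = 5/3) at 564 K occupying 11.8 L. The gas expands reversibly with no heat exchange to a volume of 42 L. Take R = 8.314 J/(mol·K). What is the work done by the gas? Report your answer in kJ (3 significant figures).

Adiabatic: TV^(γ−1) = const with γ = 5/3.
T₂ = T₁ (V₁/V₂)^(γ−1) = 564 × (11.8/42)^0.667 = 564 × 0.429 = 241.9 K.
W_by = nCᵥ(T₁ − T₂) = (2.07)(12.47)(564 − 241.9) = 8314 J.

W ≈ 8.31 kJ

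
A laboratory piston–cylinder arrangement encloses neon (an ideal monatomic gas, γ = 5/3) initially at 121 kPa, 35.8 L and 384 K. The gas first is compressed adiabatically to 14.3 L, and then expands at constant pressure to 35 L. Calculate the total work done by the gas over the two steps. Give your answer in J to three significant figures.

W_total ≈ 6080 J

Step 1 (adiabatic): W = (P₁V₁ − P₂V₂)/(γ−1) = (4332 − 7987)/0.667 = -5482 J.
After step 1: P = 558.5 kPa, V = 14.3 L, T = 708 K.
Step 2 (isobaric): W = PΔV = (558.5 kPa)(35 − 14.3 L) = 11561 J.
W_total = -5482 + 11561 = 6079 J.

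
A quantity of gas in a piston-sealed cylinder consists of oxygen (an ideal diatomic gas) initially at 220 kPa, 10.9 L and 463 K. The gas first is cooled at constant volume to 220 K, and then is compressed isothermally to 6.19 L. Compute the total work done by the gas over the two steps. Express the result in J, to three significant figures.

Step 1 (isochoric): W = 0 (constant volume).
After step 1: P = 104.5 kPa (V unchanged).
Step 2 (isothermal): W = P₁V₁ ln(V₂/V₁) = (1139) ln(6.19/10.9) = -644.7 J.
W_total = 0 − 644.7 = -644.7 J.

W_total ≈ -645 J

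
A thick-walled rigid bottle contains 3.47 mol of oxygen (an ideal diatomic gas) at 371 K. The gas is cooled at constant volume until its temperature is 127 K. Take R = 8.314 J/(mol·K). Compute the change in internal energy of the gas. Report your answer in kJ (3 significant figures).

ΔU ≈ -17.6 kJ

Constant volume ⇒ W = 0, so Q = ΔU = nCᵥΔT with Cᵥ = 5R/2 = 20.79 J/(mol·K).
ΔU = (3.47)(20.79)(127 − 371) = -17598 J.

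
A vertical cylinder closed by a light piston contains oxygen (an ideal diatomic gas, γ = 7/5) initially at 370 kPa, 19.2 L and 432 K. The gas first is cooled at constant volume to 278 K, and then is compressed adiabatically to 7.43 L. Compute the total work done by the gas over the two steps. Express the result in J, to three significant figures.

W_total ≈ -5280 J

Step 1 (isochoric): W = 0 (constant volume).
After step 1: P = 238.1 kPa (V unchanged).
Step 2 (adiabatic): W = (P₁V₁ − P₂V₂)/(γ−1) = (4572 − 6683)/0.4 = -5279 J.
W_total = 0 − 5279 = -5279 J.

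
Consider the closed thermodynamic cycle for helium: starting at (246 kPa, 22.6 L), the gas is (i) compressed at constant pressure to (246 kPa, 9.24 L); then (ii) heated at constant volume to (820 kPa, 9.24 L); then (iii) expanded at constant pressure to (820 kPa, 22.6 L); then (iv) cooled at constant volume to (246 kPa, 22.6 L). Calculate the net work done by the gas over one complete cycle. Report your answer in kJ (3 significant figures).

W_net ≈ 7.67 kJ

Constant-volume legs do no work.
W(i) = (246)(9.24 − 22.6) = -3287 J; W(iii) = (820)(22.6 − 9.24) = 10955 J.
W_net = -3287 + 10955 = 7669 J (the clockwise enclosed area).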